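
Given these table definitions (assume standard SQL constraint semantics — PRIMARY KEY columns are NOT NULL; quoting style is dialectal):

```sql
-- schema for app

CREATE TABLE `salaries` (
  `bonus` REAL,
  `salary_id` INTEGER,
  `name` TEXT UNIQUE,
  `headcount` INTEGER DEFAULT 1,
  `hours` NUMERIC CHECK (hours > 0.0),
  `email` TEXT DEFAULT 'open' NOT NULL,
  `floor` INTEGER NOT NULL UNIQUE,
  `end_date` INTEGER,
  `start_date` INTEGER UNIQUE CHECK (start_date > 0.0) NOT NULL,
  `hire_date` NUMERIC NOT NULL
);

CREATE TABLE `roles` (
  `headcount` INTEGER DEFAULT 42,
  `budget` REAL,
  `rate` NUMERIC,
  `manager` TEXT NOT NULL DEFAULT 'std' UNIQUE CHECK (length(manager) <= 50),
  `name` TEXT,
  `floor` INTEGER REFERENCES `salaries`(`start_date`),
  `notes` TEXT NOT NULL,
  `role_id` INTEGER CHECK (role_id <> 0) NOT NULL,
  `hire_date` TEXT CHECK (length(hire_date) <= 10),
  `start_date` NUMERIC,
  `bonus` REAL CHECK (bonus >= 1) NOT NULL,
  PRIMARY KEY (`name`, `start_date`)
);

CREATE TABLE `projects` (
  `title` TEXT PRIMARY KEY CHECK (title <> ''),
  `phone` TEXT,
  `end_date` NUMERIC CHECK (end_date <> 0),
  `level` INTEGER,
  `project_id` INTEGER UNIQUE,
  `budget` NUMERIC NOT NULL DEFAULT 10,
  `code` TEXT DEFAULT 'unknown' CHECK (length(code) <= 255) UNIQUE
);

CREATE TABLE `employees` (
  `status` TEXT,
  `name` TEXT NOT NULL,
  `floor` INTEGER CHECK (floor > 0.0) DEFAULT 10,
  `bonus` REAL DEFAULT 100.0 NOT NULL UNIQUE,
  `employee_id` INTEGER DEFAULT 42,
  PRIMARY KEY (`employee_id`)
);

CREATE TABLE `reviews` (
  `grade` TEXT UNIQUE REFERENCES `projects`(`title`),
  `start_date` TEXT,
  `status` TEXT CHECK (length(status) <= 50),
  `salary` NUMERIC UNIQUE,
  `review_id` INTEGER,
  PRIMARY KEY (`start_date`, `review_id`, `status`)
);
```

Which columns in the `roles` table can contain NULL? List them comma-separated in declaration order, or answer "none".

- headcount: DEFAULT only fills an omitted column; an explicit NULL is still allowed → nullable.
- budget: no NOT NULL constraint applies → nullable.
- rate: no NOT NULL constraint applies → nullable.
- manager: declared NOT NULL → not nullable.
- name: part of the PRIMARY KEY, which implies NOT NULL → not nullable.
- floor: a foreign key column may be NULL unless separately constrained → nullable.
- notes: declared NOT NULL → not nullable.
- role_id: declared NOT NULL → not nullable.
- hire_date: CHECK does not forbid NULL (a CHECK constraint passes when its expression is NULL) → nullable.
- start_date: part of the PRIMARY KEY, which implies NOT NULL → not nullable.
- bonus: declared NOT NULL → not nullable.

headcount, budget, rate, floor, hire_date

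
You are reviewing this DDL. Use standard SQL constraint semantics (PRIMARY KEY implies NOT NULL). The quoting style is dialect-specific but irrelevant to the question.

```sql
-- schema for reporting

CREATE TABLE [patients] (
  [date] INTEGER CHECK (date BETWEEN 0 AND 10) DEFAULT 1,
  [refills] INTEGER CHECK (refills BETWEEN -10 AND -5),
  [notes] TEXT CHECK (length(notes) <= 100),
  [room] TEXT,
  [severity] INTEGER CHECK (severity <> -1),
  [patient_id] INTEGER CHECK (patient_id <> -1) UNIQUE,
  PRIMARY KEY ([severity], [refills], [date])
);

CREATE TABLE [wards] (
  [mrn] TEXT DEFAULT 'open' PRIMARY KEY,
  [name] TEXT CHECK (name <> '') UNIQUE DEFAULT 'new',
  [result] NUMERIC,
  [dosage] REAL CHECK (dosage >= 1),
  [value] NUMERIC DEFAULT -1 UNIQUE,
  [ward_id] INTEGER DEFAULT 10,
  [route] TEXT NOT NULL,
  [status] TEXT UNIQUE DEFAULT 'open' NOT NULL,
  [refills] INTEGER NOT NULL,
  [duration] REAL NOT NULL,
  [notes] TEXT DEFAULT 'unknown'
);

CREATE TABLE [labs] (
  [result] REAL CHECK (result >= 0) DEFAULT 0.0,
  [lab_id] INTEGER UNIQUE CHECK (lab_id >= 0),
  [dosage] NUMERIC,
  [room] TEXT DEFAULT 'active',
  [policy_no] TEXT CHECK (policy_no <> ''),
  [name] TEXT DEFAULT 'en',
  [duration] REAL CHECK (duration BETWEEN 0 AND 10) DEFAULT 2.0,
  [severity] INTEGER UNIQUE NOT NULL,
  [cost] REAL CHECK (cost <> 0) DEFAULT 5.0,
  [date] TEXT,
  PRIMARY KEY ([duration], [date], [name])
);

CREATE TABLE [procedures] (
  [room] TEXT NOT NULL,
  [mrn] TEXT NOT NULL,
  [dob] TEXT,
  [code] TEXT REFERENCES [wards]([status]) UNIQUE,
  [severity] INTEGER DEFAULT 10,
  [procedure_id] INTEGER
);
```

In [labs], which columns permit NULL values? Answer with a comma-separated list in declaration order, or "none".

result, lab_id, dosage, room, policy_no, cost

- result: CHECK does not forbid NULL (a CHECK constraint passes when its expression is NULL) → nullable.
- lab_id: CHECK does not forbid NULL (a CHECK constraint passes when its expression is NULL) → nullable.
- dosage: no NOT NULL constraint applies → nullable.
- room: DEFAULT only fills an omitted column; an explicit NULL is still allowed → nullable.
- policy_no: CHECK does not forbid NULL (a CHECK constraint passes when its expression is NULL) → nullable.
- name: part of the PRIMARY KEY, which implies NOT NULL → not nullable.
- duration: part of the PRIMARY KEY, which implies NOT NULL → not nullable.
- severity: declared NOT NULL → not nullable.
- cost: CHECK does not forbid NULL (a CHECK constraint passes when its expression is NULL) → nullable.
- date: part of the PRIMARY KEY, which implies NOT NULL → not nullable.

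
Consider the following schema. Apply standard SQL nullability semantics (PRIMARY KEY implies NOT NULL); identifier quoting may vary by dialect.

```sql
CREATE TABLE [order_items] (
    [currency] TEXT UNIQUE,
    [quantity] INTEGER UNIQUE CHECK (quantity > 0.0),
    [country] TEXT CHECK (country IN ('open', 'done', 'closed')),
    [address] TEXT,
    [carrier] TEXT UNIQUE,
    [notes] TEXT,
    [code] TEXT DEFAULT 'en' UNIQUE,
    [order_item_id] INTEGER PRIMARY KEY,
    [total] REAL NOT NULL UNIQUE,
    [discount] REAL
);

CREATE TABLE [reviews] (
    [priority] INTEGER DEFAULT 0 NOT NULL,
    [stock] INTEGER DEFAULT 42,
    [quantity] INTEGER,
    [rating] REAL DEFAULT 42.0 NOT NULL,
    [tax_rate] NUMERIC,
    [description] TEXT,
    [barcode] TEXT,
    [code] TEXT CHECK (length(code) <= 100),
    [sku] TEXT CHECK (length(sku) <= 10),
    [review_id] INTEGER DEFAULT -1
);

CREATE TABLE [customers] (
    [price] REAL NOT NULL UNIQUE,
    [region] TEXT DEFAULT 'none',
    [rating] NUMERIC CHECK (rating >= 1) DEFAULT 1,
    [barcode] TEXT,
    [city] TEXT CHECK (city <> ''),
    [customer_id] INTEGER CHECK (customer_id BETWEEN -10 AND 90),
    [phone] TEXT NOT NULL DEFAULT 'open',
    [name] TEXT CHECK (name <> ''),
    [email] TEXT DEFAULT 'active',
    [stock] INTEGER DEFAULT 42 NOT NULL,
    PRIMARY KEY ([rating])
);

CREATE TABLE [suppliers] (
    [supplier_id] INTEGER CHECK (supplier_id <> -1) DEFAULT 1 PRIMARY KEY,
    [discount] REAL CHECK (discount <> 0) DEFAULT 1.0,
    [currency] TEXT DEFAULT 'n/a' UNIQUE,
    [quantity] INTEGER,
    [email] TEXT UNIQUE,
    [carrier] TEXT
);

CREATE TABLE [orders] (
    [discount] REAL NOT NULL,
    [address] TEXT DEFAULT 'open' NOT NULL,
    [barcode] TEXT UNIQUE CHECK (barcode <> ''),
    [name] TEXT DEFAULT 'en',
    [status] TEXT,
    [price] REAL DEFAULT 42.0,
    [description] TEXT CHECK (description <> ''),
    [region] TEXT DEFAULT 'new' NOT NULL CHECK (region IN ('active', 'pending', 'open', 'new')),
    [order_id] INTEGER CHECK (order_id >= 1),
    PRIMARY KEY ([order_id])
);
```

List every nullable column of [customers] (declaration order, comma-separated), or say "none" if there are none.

- price: declared NOT NULL → not nullable.
- region: DEFAULT only fills an omitted column; an explicit NULL is still allowed → nullable.
- rating: part of the PRIMARY KEY, which implies NOT NULL → not nullable.
- barcode: no NOT NULL constraint applies → nullable.
- city: CHECK does not forbid NULL (a CHECK constraint passes when its expression is NULL) → nullable.
- customer_id: CHECK does not forbid NULL (a CHECK constraint passes when its expression is NULL) → nullable.
- phone: declared NOT NULL → not nullable.
- name: CHECK does not forbid NULL (a CHECK constraint passes when its expression is NULL) → nullable.
- email: DEFAULT only fills an omitted column; an explicit NULL is still allowed → nullable.
- stock: declared NOT NULL → not nullable.

region, barcode, city, customer_id, name, email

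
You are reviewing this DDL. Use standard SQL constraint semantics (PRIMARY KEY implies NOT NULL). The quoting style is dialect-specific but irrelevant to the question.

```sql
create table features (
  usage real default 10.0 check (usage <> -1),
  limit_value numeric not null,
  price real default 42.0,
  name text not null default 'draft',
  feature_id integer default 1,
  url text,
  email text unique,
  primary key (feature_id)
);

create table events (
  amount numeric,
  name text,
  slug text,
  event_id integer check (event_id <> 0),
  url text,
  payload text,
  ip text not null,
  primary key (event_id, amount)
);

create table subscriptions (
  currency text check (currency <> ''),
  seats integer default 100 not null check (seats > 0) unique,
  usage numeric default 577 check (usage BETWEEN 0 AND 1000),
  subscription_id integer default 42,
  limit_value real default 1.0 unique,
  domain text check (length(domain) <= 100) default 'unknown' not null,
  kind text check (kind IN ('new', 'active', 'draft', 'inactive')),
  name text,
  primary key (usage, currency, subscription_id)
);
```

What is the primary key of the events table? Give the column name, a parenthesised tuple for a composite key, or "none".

A table-level PRIMARY KEY clause names 2 columns: event_id, amount.
This is a composite key — the combination is unique, not each column individually.

(event_id, amount)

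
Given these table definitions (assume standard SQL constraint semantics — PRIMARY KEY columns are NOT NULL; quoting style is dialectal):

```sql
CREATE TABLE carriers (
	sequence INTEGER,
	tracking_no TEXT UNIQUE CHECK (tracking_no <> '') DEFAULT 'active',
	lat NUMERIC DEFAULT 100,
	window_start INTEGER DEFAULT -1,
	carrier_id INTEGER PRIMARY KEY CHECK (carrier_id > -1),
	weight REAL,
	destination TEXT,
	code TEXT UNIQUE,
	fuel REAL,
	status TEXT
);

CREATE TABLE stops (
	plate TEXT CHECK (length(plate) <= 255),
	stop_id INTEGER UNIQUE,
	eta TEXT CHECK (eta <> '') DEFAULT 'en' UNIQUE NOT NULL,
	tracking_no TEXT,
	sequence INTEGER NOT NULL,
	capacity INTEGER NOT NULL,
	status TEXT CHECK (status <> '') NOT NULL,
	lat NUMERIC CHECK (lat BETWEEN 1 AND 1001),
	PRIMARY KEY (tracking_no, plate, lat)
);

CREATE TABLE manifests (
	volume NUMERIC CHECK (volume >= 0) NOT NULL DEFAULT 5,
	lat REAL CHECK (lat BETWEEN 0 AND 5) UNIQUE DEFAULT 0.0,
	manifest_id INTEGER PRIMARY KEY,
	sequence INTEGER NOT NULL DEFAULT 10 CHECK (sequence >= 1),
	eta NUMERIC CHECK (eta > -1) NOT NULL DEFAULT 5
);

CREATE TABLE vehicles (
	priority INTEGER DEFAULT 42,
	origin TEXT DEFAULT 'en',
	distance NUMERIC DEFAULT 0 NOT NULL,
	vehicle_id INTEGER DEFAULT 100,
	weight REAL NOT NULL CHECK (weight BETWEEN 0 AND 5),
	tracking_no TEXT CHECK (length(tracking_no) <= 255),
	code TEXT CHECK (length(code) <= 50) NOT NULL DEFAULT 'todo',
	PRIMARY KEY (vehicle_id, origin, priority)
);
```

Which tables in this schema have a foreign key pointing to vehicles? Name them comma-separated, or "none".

none

No REFERENCES clause anywhere in the schema names vehicles.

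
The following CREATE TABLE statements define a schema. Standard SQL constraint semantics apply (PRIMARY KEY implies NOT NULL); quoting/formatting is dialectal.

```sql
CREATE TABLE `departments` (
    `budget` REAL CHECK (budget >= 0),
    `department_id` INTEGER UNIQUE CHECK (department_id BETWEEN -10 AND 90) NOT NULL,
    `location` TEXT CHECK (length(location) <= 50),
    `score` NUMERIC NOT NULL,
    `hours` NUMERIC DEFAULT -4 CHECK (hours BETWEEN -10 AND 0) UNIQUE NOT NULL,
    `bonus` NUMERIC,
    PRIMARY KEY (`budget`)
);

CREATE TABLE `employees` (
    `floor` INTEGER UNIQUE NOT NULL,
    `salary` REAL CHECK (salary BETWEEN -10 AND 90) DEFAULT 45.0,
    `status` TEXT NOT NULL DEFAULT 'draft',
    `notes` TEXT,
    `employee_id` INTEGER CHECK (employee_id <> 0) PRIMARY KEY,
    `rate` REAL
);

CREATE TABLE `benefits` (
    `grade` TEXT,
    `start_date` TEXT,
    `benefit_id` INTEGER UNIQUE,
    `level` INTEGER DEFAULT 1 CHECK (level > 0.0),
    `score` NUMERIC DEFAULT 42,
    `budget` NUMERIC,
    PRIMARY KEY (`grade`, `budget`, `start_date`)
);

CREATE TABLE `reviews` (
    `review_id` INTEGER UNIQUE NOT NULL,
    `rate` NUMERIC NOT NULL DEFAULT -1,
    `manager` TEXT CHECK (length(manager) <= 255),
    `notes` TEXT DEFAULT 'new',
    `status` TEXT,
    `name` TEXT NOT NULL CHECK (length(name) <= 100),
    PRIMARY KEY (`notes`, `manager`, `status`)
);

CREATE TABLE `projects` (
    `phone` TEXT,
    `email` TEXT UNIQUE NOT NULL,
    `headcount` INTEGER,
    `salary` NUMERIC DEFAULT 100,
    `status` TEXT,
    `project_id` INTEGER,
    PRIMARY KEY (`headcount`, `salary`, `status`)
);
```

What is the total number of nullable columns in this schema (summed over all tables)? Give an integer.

departments: 2 nullable (location, bonus — PK (budget) and explicit NOT NULL columns excluded).
employees: 3 nullable (salary, notes, rate — PK (employee_id) and explicit NOT NULL columns excluded).
benefits: 3 nullable (benefit_id, level, score — PK (grade, budget, start_date) and explicit NOT NULL columns excluded).
reviews: 0 nullable (none — PK (notes, manager, status) and explicit NOT NULL columns excluded).
projects: 2 nullable (phone, project_id — PK (headcount, salary, status) and explicit NOT NULL columns excluded).
Total: 2 + 3 + 3 + 0 + 2 = 10.

10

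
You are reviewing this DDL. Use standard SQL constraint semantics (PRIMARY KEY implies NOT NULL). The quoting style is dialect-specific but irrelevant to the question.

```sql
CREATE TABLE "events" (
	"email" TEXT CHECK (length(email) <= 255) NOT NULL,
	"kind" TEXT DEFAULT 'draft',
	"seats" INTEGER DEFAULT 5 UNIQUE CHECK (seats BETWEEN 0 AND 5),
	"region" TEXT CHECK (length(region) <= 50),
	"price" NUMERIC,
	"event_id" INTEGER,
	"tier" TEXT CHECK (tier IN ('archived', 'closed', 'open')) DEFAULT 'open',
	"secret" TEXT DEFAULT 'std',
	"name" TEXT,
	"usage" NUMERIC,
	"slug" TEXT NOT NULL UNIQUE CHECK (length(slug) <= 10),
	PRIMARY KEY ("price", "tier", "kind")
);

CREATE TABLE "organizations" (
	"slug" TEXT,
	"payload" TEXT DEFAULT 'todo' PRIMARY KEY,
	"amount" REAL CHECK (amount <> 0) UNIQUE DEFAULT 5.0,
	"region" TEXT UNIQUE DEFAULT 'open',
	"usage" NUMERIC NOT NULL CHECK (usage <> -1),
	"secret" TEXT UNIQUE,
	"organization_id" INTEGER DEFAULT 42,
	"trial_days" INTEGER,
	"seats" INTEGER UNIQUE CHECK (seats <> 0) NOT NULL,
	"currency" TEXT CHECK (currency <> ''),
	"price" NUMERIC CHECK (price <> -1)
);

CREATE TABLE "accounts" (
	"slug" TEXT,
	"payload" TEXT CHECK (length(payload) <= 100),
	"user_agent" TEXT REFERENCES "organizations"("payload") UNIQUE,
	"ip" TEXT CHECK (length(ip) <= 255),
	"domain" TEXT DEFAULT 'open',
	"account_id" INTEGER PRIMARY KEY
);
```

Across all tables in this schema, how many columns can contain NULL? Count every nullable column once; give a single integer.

events: 6 nullable (seats, region, event_id, secret, name, usage — PK (price, tier, kind) and explicit NOT NULL columns excluded).
organizations: 8 nullable (slug, amount, region, secret, organization_id, trial_days, currency, price — PK (payload) and explicit NOT NULL columns excluded).
accounts: 5 nullable (slug, payload, user_agent, ip, domain — PK (account_id) and explicit NOT NULL columns excluded).
Total: 6 + 8 + 5 = 19.

19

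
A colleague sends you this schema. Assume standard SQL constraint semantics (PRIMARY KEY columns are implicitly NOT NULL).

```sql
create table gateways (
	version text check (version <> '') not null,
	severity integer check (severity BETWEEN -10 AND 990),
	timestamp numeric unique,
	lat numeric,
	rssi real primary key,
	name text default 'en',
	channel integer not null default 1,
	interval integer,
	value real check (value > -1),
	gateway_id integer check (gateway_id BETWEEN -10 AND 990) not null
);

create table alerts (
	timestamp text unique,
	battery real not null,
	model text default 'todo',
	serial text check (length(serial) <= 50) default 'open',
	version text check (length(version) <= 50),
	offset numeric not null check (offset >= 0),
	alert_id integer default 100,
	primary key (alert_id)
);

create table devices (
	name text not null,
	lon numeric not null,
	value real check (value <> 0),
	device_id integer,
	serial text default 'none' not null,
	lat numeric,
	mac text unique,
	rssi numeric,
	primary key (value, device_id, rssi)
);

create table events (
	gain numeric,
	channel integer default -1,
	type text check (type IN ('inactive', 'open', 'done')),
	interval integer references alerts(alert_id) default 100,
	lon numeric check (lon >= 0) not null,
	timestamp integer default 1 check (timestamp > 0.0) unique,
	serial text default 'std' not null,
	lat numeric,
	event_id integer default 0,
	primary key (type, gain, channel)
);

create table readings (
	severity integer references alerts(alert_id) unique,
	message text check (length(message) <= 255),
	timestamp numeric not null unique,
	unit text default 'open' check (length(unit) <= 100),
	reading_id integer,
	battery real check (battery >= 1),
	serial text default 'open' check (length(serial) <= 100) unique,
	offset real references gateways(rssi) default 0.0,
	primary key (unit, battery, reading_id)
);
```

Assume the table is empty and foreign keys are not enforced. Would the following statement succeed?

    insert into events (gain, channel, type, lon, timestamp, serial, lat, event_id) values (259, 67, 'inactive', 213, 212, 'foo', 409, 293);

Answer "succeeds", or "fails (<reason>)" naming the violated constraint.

succeeds

NOT NULL columns: channel is supplied; gain is supplied; lon is supplied; serial is supplied; type is supplied.
CHECK constraints: 'inactive' satisfies (type IN ('inactive', 'open', 'done')); 213 satisfies (lon >= 0); 212 satisfies (timestamp > 0.0).
No constraint is violated.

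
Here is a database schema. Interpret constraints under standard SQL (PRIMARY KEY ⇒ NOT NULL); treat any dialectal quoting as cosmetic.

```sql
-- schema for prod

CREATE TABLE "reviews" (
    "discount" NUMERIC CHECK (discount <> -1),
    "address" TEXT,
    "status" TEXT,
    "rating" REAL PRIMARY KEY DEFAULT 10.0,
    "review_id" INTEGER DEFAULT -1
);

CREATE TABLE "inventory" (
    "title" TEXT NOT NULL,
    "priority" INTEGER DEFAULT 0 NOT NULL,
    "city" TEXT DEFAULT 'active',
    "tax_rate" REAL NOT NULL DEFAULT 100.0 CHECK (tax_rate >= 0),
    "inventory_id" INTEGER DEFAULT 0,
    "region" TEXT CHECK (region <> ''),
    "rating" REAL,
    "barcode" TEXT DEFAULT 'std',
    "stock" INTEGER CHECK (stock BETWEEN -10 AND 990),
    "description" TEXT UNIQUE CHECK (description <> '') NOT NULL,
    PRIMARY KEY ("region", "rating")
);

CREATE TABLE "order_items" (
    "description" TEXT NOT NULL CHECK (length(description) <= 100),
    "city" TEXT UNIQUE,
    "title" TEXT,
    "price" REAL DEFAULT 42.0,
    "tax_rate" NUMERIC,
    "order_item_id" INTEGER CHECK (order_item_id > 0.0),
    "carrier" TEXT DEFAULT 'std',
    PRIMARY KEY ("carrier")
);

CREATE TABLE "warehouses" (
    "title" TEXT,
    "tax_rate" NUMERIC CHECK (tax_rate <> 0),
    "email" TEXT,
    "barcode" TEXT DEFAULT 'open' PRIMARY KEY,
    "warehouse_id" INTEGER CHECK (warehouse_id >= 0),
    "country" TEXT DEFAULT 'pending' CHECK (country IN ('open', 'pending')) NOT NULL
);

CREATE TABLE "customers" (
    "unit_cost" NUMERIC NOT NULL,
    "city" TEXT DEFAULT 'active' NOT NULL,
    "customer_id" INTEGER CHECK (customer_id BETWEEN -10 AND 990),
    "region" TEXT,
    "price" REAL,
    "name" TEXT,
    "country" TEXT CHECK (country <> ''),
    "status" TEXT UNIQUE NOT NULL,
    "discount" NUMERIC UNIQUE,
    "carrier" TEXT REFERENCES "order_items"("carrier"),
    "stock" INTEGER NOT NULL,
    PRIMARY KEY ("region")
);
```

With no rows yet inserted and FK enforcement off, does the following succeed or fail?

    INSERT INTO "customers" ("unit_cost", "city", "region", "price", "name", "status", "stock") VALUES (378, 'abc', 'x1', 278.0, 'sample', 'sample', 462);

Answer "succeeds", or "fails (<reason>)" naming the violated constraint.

succeeds

NOT NULL columns: city is supplied; region is supplied; status is supplied; stock is supplied; unit_cost is supplied.
No constraint is violated.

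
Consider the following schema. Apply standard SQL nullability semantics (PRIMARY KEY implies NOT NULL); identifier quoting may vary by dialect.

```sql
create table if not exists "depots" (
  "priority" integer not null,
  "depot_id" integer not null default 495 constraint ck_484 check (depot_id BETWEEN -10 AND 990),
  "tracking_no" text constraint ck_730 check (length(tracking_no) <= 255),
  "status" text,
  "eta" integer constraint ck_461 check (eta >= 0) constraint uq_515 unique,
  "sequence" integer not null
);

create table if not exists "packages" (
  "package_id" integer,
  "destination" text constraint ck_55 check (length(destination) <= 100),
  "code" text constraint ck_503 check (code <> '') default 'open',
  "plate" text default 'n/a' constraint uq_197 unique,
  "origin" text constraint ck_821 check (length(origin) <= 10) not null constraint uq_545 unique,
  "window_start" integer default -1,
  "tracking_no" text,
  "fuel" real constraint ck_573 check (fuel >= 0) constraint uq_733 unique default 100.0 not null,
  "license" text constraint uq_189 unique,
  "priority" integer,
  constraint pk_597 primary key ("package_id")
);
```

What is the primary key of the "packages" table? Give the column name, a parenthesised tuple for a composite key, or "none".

package_id

package_id is declared PRIMARY KEY as a table-level PRIMARY KEY clause.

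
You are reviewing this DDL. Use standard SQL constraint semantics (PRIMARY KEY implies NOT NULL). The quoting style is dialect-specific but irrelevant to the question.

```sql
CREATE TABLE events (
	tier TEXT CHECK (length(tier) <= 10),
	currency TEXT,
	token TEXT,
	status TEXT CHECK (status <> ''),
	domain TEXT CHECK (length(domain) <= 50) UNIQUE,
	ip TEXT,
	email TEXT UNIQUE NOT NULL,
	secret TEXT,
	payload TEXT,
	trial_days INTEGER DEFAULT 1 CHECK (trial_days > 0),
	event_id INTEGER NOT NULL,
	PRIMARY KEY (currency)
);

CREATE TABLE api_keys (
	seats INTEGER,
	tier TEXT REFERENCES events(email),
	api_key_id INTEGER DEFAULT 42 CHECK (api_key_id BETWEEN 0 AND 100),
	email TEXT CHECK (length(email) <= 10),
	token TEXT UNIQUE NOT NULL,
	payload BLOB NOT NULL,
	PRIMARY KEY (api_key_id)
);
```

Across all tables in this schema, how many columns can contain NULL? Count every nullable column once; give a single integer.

events: 8 nullable (tier, token, status, domain, ip, secret, payload, trial_days — PK (currency) and explicit NOT NULL columns excluded).
api_keys: 3 nullable (seats, tier, email — PK (api_key_id) and explicit NOT NULL columns excluded).
Total: 8 + 3 = 11.

11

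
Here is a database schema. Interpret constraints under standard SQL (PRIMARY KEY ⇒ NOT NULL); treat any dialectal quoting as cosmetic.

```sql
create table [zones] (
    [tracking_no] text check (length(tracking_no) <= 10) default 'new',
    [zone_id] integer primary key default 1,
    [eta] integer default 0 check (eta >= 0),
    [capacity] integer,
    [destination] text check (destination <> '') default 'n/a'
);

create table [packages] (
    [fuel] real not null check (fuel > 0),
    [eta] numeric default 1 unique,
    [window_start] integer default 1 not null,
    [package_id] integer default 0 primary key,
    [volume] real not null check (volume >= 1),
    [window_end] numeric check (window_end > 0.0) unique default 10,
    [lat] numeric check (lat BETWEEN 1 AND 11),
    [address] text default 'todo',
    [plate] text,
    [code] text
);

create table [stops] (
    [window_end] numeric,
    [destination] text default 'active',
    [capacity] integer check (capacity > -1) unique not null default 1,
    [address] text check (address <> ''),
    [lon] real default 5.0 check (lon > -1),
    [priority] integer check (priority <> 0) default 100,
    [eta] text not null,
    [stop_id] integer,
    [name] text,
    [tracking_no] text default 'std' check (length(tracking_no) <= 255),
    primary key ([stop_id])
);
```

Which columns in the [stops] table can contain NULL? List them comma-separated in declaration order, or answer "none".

window_end, destination, address, lon, priority, name, tracking_no

- window_end: no NOT NULL constraint applies → nullable.
- destination: DEFAULT only fills an omitted column; an explicit NULL is still allowed → nullable.
- capacity: declared NOT NULL → not nullable.
- address: CHECK does not forbid NULL (a CHECK constraint passes when its expression is NULL) → nullable.
- lon: CHECK does not forbid NULL (a CHECK constraint passes when its expression is NULL) → nullable.
- priority: CHECK does not forbid NULL (a CHECK constraint passes when its expression is NULL) → nullable.
- eta: declared NOT NULL → not nullable.
- stop_id: part of the PRIMARY KEY, which implies NOT NULL → not nullable.
- name: no NOT NULL constraint applies → nullable.
- tracking_no: CHECK does not forbid NULL (a CHECK constraint passes when its expression is NULL) → nullable.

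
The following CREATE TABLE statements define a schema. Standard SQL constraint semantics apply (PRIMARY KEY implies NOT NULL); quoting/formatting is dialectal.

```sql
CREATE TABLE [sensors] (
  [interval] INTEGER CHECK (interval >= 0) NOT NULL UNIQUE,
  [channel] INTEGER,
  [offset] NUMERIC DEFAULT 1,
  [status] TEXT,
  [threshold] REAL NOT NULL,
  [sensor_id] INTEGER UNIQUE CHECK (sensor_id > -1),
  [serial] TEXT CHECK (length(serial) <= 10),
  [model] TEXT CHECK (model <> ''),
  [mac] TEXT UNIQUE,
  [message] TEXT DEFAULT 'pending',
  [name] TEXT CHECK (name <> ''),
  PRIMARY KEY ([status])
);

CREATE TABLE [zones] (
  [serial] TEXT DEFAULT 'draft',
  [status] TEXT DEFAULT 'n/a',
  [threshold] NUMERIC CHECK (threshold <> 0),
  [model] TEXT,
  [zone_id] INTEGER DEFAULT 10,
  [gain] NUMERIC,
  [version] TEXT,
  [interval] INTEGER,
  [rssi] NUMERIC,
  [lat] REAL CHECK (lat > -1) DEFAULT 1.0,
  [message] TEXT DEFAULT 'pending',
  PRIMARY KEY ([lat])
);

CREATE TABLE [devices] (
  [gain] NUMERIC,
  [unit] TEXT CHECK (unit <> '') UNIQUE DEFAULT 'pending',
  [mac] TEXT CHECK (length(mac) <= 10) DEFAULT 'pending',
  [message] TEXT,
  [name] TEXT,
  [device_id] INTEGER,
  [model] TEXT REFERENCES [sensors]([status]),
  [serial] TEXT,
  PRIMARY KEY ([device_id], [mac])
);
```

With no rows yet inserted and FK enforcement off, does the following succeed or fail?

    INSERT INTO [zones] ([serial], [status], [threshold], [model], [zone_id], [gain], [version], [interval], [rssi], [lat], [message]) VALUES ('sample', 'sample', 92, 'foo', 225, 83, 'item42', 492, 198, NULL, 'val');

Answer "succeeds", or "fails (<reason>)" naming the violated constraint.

lat is explicitly set to NULL, but lat is part of the PRIMARY KEY (implied NOT NULL).

fails (NOT NULL on lat)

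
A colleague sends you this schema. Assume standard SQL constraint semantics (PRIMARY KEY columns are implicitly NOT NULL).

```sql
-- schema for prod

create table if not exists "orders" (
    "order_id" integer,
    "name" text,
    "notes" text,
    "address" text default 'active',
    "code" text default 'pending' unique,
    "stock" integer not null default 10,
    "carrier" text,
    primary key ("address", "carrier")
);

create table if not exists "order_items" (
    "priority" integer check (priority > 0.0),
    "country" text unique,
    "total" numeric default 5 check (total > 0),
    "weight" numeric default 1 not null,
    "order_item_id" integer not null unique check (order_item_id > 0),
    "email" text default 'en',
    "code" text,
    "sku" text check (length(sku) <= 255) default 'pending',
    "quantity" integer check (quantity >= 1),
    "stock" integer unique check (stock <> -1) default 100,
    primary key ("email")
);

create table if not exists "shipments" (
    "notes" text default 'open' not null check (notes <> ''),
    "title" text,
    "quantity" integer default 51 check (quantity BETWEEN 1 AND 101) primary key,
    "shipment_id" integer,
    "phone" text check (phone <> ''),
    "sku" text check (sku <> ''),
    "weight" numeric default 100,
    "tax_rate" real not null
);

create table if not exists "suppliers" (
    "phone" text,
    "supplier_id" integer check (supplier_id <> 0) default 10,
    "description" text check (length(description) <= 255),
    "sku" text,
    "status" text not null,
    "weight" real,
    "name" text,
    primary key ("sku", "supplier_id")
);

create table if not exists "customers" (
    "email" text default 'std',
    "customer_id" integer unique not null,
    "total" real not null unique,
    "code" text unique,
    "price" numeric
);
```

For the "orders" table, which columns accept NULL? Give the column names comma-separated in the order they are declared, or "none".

order_id, name, notes, code

- order_id: no NOT NULL constraint applies → nullable.
- name: no NOT NULL constraint applies → nullable.
- notes: no NOT NULL constraint applies → nullable.
- address: part of the PRIMARY KEY, which implies NOT NULL → not nullable.
- code: UNIQUE does not imply NOT NULL → nullable.
- stock: declared NOT NULL → not nullable.
- carrier: part of the PRIMARY KEY, which implies NOT NULL → not nullable.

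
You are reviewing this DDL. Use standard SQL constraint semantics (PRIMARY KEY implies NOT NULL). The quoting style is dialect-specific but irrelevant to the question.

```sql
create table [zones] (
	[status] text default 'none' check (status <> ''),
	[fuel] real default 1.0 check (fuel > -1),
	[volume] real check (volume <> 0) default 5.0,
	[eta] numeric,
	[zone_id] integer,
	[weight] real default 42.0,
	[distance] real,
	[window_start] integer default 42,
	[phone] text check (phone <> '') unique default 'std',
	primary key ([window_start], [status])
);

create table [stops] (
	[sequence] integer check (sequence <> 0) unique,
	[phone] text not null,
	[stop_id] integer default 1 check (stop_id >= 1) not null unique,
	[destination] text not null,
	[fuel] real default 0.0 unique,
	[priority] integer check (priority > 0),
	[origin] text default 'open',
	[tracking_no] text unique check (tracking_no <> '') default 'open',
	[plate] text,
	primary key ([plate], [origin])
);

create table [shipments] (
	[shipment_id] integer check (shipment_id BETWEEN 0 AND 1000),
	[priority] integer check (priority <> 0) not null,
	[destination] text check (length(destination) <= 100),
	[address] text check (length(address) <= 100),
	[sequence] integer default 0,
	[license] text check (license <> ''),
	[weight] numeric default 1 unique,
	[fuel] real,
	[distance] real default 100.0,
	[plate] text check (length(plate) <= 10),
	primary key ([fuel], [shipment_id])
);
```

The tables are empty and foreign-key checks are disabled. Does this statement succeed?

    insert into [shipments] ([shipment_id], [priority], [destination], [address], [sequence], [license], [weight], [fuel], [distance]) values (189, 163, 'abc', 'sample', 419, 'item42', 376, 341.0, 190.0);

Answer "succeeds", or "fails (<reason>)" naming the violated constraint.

NOT NULL columns: fuel is supplied; priority is supplied; shipment_id is supplied.
CHECK constraints: 189 satisfies (shipment_id BETWEEN 0 AND 1000); 163 satisfies (priority <> 0); 'abc' satisfies (length(destination) <= 100); 'sample' satisfies (length(address) <= 100); 'item42' satisfies (license <> '').
No constraint is violated.

succeeds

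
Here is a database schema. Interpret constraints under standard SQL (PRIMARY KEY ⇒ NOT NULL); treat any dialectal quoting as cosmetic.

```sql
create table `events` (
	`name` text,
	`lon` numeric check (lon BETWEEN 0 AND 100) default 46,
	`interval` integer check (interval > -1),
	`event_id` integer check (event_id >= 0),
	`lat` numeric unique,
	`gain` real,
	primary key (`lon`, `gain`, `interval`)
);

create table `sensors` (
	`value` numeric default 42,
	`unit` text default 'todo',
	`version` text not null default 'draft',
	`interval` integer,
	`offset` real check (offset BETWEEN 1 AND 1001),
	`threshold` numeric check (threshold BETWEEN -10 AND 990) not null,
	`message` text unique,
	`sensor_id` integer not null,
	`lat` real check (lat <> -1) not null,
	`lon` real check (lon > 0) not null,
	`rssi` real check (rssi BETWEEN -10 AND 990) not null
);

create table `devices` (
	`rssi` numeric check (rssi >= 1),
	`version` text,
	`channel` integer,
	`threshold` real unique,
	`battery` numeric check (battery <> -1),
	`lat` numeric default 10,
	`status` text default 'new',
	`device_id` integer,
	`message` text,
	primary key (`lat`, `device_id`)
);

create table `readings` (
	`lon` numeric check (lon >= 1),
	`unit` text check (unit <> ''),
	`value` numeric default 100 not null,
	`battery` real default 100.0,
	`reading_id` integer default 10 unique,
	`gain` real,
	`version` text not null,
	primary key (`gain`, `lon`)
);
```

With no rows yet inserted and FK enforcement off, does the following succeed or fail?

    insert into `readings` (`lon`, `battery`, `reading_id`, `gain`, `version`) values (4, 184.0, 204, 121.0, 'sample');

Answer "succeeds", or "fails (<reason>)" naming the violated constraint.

NOT NULL columns: gain is supplied; lon is supplied; value defaults to 100; version is supplied.
CHECK constraints: 4 satisfies (lon >= 1).
No constraint is violated.

succeeds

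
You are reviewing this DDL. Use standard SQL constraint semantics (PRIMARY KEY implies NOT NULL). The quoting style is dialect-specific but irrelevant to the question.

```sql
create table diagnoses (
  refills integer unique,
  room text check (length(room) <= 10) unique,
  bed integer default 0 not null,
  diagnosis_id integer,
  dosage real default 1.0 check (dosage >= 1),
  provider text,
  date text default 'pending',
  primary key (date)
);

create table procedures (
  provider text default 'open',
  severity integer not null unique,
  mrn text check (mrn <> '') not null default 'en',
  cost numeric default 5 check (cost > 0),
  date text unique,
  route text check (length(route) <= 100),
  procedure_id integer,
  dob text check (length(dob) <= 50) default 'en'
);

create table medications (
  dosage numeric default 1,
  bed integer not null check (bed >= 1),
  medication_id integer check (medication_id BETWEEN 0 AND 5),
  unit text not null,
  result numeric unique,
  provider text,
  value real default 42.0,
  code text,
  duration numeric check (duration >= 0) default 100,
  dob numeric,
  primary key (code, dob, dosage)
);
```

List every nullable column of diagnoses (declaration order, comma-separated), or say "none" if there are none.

refills, room, diagnosis_id, dosage, provider

- refills: UNIQUE does not imply NOT NULL → nullable.
- room: CHECK does not forbid NULL (a CHECK constraint passes when its expression is NULL) → nullable.
- bed: declared NOT NULL → not nullable.
- diagnosis_id: no NOT NULL constraint applies → nullable.
- dosage: CHECK does not forbid NULL (a CHECK constraint passes when its expression is NULL) → nullable.
- provider: no NOT NULL constraint applies → nullable.
- date: part of the PRIMARY KEY, which implies NOT NULL → not nullable.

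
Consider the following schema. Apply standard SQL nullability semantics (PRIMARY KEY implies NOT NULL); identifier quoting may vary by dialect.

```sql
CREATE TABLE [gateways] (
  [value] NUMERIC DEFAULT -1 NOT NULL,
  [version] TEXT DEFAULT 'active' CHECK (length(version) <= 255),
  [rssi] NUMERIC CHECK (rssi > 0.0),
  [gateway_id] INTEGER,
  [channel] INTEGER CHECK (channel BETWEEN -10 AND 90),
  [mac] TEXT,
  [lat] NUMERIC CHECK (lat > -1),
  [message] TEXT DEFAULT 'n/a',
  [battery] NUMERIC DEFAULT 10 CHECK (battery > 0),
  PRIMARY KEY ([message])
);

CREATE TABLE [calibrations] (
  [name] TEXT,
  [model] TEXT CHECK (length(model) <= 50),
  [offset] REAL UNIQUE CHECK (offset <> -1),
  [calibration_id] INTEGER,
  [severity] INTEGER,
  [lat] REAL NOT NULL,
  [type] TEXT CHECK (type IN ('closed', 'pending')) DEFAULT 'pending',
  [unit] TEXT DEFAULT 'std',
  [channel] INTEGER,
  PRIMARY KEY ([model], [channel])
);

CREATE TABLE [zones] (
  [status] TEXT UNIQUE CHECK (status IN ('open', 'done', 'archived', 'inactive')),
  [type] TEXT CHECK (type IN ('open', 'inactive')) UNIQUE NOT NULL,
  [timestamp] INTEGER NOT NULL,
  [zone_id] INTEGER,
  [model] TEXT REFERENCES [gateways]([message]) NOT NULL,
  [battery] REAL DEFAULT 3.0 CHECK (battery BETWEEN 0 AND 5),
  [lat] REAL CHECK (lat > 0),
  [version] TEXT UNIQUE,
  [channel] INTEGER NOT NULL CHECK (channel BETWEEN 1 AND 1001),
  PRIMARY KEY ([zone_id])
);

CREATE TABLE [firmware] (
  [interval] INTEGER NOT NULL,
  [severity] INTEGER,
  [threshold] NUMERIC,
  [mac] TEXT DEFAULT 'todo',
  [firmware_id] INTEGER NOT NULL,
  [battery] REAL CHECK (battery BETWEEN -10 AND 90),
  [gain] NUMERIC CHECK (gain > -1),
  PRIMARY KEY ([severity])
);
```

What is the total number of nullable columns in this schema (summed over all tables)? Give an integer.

21

gateways: 7 nullable (version, rssi, gateway_id, channel, mac, lat, battery — PK (message) and explicit NOT NULL columns excluded).
calibrations: 6 nullable (name, offset, calibration_id, severity, type, unit — PK (model, channel) and explicit NOT NULL columns excluded).
zones: 4 nullable (status, battery, lat, version — PK (zone_id) and explicit NOT NULL columns excluded).
firmware: 4 nullable (threshold, mac, battery, gain — PK (severity) and explicit NOT NULL columns excluded).
Total: 7 + 6 + 4 + 4 = 21.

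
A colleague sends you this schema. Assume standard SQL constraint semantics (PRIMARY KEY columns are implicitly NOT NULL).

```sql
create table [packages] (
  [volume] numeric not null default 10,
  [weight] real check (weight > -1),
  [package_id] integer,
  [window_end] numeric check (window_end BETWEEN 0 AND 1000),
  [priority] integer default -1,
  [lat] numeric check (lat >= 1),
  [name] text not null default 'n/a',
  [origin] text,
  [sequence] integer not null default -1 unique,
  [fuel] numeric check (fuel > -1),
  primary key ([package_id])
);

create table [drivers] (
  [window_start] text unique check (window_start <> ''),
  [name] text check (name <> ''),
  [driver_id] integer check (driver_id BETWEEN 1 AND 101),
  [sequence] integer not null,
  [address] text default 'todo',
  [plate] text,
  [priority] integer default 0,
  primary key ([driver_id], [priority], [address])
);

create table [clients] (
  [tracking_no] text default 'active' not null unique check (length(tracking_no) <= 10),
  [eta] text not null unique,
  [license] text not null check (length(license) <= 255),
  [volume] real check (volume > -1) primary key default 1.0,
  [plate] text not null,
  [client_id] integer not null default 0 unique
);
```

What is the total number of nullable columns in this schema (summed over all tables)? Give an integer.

9

packages: 6 nullable (weight, window_end, priority, lat, origin, fuel — PK (package_id) and explicit NOT NULL columns excluded).
drivers: 3 nullable (window_start, name, plate — PK (driver_id, priority, address) and explicit NOT NULL columns excluded).
clients: 0 nullable (none — PK (volume) and explicit NOT NULL columns excluded).
Total: 6 + 3 + 0 = 9.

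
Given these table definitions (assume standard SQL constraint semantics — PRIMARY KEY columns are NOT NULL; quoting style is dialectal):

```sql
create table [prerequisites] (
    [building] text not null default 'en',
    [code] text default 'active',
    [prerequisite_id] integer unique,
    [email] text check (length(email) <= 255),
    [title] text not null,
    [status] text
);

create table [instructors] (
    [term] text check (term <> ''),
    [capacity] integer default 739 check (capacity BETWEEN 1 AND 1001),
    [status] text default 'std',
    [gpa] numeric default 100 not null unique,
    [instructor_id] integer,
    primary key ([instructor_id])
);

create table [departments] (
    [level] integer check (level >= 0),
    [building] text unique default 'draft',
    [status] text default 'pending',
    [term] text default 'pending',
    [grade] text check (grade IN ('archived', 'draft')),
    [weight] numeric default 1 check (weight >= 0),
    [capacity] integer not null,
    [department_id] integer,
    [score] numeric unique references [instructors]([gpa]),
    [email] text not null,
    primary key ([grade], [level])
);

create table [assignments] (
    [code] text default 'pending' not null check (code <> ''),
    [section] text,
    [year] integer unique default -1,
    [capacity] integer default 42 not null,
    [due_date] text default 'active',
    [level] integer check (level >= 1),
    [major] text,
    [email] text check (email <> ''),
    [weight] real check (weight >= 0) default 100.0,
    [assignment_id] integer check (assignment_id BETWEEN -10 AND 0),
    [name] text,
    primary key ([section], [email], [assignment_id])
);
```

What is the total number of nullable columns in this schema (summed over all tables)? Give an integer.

19

prerequisites: 4 nullable (code, prerequisite_id, email, status — PK none and explicit NOT NULL columns excluded).
instructors: 3 nullable (term, capacity, status — PK (instructor_id) and explicit NOT NULL columns excluded).
departments: 6 nullable (building, status, term, weight, department_id, score — PK (grade, level) and explicit NOT NULL columns excluded).
assignments: 6 nullable (year, due_date, level, major, weight, name — PK (section, email, assignment_id) and explicit NOT NULL columns excluded).
Total: 4 + 3 + 6 + 6 = 19.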